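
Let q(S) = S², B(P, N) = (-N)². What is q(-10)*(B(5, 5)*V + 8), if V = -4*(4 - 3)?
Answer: -9200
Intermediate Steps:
V = -4 (V = -4*1 = -4)
B(P, N) = N²
q(-10)*(B(5, 5)*V + 8) = (-10)²*(5²*(-4) + 8) = 100*(25*(-4) + 8) = 100*(-100 + 8) = 100*(-92) = -9200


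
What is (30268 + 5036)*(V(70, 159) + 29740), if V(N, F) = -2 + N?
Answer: 1052341632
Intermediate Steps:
(30268 + 5036)*(V(70, 159) + 29740) = (30268 + 5036)*((-2 + 70) + 29740) = 35304*(68 + 29740) = 35304*29808 = 1052341632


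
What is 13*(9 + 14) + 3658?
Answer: 3957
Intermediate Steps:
13*(9 + 14) + 3658 = 13*23 + 3658 = 299 + 3658 = 3957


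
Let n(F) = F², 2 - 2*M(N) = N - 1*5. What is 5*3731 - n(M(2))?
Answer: 74595/4 ≈ 18649.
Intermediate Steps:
M(N) = 7/2 - N/2 (M(N) = 1 - (N - 1*5)/2 = 1 - (N - 5)/2 = 1 - (-5 + N)/2 = 1 + (5/2 - N/2) = 7/2 - N/2)
5*3731 - n(M(2)) = 5*3731 - (7/2 - ½*2)² = 18655 - (7/2 - 1)² = 18655 - (5/2)² = 18655 - 1*25/4 = 18655 - 25/4 = 74595/4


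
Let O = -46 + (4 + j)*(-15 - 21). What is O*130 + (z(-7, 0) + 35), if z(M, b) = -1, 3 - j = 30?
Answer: 101694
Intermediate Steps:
j = -27 (j = 3 - 1*30 = 3 - 30 = -27)
O = 782 (O = -46 + (4 - 27)*(-15 - 21) = -46 - 23*(-36) = -46 + 828 = 782)
O*130 + (z(-7, 0) + 35) = 782*130 + (-1 + 35) = 101660 + 34 = 101694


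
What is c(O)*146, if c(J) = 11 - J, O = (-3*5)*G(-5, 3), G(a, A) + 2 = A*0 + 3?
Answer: 3796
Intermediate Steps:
G(a, A) = 1 (G(a, A) = -2 + (A*0 + 3) = -2 + (0 + 3) = -2 + 3 = 1)
O = -15 (O = -3*5*1 = -15*1 = -15)
c(O)*146 = (11 - 1*(-15))*146 = (11 + 15)*146 = 26*146 = 3796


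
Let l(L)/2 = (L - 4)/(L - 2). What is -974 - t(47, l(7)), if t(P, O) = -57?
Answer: -917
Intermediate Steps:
l(L) = 2*(-4 + L)/(-2 + L) (l(L) = 2*((L - 4)/(L - 2)) = 2*((-4 + L)/(-2 + L)) = 2*(-4 + L)/(-2 + L))
-974 - t(47, l(7)) = -974 - 1*(-57) = -974 + 57 = -917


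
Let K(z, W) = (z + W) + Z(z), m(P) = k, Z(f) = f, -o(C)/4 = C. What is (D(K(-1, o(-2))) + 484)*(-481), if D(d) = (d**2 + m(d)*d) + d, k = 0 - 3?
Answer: -244348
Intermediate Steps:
o(C) = -4*C
k = -3
m(P) = -3
K(z, W) = W + 2*z (K(z, W) = (z + W) + z = (W + z) + z = W + 2*z)
D(d) = d**2 - 2*d (D(d) = (d**2 - 3*d) + d = d**2 - 2*d)
(D(K(-1, o(-2))) + 484)*(-481) = ((-4*(-2) + 2*(-1))*(-2 + (-4*(-2) + 2*(-1))) + 484)*(-481) = ((8 - 2)*(-2 + (8 - 2)) + 484)*(-481) = (6*(-2 + 6) + 484)*(-481) = (6*4 + 484)*(-481) = (24 + 484)*(-481) = 508*(-481) = -244348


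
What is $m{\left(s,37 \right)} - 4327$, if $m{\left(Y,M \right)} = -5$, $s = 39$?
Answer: $-4332$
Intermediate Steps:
$m{\left(s,37 \right)} - 4327 = -5 - 4327 = -4332$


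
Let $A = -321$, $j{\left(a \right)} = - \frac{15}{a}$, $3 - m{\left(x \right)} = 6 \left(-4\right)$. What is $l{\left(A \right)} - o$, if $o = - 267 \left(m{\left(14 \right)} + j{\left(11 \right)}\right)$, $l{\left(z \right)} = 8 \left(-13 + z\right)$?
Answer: $\frac{45902}{11} \approx 4172.9$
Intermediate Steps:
$m{\left(x \right)} = 27$ ($m{\left(x \right)} = 3 - 6 \left(-4\right) = 3 - -24 = 3 + 24 = 27$)
$l{\left(z \right)} = -104 + 8 z$
$o = - \frac{75294}{11}$ ($o = - 267 \left(27 - \frac{15}{11}\right) = \left(-267\right) \frac{282}{11} = - \frac{75294}{11} \approx -6844.9$)
$l{\left(A \right)} - o = \left(-104 + 8 \left(-321\right)\right) - - \frac{75294}{11} = \left(-104 - 2568\right) + \frac{75294}{11} = -2672 + \frac{75294}{11} = \frac{45902}{11}$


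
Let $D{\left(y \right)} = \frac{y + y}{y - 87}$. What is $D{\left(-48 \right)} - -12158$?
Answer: $\frac{547142}{45} \approx 12159.0$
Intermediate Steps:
$D{\left(y \right)} = \frac{2 y}{-87 + y}$
$D{\left(-48 \right)} - -12158 = 2 \left(-48\right) \frac{1}{-87 - 48} - -12158 = 2 \left(-48\right) \frac{1}{-135} + 12158 = 2 \left(-48\right) \left(- \frac{1}{135}\right) + 12158 = \frac{32}{45} + 12158 = \frac{547142}{45}$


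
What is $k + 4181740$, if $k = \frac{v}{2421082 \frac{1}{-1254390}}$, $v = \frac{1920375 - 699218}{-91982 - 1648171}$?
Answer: $\frac{2936315704232176545}{702175517591} \approx 4.1817 \cdot 10^{6}$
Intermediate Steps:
$v = - \frac{1221157}{1740153}$ ($v = \frac{1221157}{-1740153} = 1221157 \left(- \frac{1}{1740153}\right) = - \frac{1221157}{1740153} \approx -0.70175$)
$k = \frac{255301188205}{702175517591}$ ($k = - \frac{1221157}{1740153 \frac{2421082}{-1254390}} = - \frac{1221157}{1740153 \cdot 2421082 \left(- \frac{1}{1254390}\right)} = - \frac{1221157}{1740153 \left(- \frac{1210541}{627195}\right)} = \left(- \frac{1221157}{1740153}\right) \left(- \frac{627195}{1210541}\right) = \frac{255301188205}{702175517591} \approx 0.36359$)
$k + 4181740 = \frac{255301188205}{702175517591} + 4181740 = \frac{2936315704232176545}{702175517591}$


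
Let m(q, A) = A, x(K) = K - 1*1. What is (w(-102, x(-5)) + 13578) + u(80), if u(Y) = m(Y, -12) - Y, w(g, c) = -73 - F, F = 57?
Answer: 13356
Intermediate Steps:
x(K) = -1 + K (x(K) = K - 1 = -1 + K)
w(g, c) = -130 (w(g, c) = -73 - 1*57 = -73 - 57 = -130)
u(Y) = -12 - Y
(w(-102, x(-5)) + 13578) + u(80) = (-130 + 13578) + (-12 - 1*80) = 13448 + (-12 - 80) = 13448 - 92 = 13356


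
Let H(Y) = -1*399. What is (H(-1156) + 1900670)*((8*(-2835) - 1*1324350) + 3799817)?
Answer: 4660960005277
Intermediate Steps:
H(Y) = -399
(H(-1156) + 1900670)*((8*(-2835) - 1*1324350) + 3799817) = (-399 + 1900670)*((8*(-2835) - 1*1324350) + 3799817) = 1900271*((-22680 - 1324350) + 3799817) = 1900271*(-1347030 + 3799817) = 1900271*2452787 = 4660960005277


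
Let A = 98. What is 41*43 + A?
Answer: 1861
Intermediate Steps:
41*43 + A = 41*43 + 98 = 1763 + 98 = 1861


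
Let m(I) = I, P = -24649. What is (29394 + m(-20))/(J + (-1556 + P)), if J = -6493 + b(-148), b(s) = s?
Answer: -14687/16423 ≈ -0.89429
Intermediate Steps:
J = -6641 (J = -6493 - 148 = -6641)
(29394 + m(-20))/(J + (-1556 + P)) = (29394 - 20)/(-6641 + (-1556 - 24649)) = 29374/(-6641 - 26205) = 29374/(-32846) = 29374*(-1/32846) = -14687/16423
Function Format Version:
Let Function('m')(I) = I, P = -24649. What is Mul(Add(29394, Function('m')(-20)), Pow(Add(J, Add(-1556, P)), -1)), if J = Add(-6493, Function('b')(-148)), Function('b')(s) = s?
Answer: Rational(-14687, 16423) ≈ -0.89429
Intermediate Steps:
J = -6641 (J = Add(-6493, -148) = -6641)
Mul(Add(29394, Function('m')(-20)), Pow(Add(J, Add(-1556, P)), -1)) = Mul(Add(29394, -20), Pow(Add(-6641, Add(-1556, -24649)), -1)) = Mul(29374, Pow(Add(-6641, -26205), -1)) = Mul(29374, Pow(-32846, -1)) = Mul(29374, Rational(-1, 32846)) = Rational(-14687, 16423)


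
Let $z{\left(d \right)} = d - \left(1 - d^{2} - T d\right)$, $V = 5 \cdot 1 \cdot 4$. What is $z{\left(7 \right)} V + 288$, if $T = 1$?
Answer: $1528$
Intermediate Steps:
$V = 20$ ($V = 5 \cdot 4 = 20$)
$z{\left(d \right)} = -1 + d^{2} + 2 d$ ($z{\left(d \right)} = d - \left(1 - d - d^{2}\right) = d + \left(-1 + d + d^{2}\right) = -1 + d^{2} + 2 d$)
$z{\left(7 \right)} V + 288 = \left(-1 + 7^{2} + 2 \cdot 7\right) 20 + 288 = \left(-1 + 49 + 14\right) 20 + 288 = 62 \cdot 20 + 288 = 1240 + 288 = 1528$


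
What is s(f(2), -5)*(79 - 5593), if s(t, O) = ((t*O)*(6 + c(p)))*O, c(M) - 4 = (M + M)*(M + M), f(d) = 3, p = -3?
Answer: -19023300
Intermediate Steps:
c(M) = 4 + 4*M² (c(M) = 4 + (M + M)*(M + M) = 4 + (2*M)*(2*M) = 4 + 4*M²)
s(t, O) = 46*t*O² (s(t, O) = ((t*O)*(6 + (4 + 4*(-3)²)))*O = ((O*t)*(6 + (4 + 4*9)))*O = ((O*t)*(6 + (4 + 36)))*O = ((O*t)*(6 + 40))*O = ((O*t)*46)*O = (46*O*t)*O = 46*t*O²)
s(f(2), -5)*(79 - 5593) = (46*3*(-5)²)*(79 - 5593) = (46*3*25)*(-5514) = 3450*(-5514) = -19023300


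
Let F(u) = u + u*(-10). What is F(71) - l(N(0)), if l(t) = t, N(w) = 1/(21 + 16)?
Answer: -23644/37 ≈ -639.03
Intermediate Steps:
F(u) = -9*u (F(u) = u - 10*u = -9*u)
N(w) = 1/37
F(71) - l(N(0)) = -9*71 - 1*1/37 = -639 - 1/37 = -23644/37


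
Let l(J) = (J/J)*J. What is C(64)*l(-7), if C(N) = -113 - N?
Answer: 1239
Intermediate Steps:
l(J) = J (l(J) = 1*J = J)
C(64)*l(-7) = (-113 - 1*64)*(-7) = (-113 - 64)*(-7) = -177*(-7) = 1239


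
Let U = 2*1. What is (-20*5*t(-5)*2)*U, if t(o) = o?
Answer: 2000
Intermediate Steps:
U = 2
(-20*5*t(-5)*2)*U = -20*5*(-5)*2*2 = -(-500)*2*2 = -20*(-50)*2 = 1000*2 = 2000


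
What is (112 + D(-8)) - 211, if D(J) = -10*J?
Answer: -19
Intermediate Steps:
(112 + D(-8)) - 211 = (112 - 10*(-8)) - 211 = (112 + 80) - 211 = 192 - 211 = -19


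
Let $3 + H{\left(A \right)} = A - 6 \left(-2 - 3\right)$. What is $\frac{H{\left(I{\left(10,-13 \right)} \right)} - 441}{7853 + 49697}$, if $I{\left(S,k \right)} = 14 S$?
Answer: $- \frac{137}{28775} \approx -0.0047611$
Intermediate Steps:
$H{\left(A \right)} = 27 + A$ ($H{\left(A \right)} = -3 + \left(A - 6 \left(-2 - 3\right)\right) = -3 + \left(A - -30\right) = -3 + \left(A + 30\right) = -3 + \left(30 + A\right) = 27 + A$)
$\frac{H{\left(I{\left(10,-13 \right)} \right)} - 441}{7853 + 49697} = \frac{\left(27 + 14 \cdot 10\right) - 441}{7853 + 49697} = \frac{\left(27 + 140\right) - 441}{57550} = \left(167 - 441\right) \frac{1}{57550} = \left(-274\right) \frac{1}{57550} = - \frac{137}{28775}$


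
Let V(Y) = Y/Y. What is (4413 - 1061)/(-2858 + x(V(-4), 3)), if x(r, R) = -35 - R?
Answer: -419/362 ≈ -1.1575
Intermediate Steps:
V(Y) = 1
(4413 - 1061)/(-2858 + x(V(-4), 3)) = (4413 - 1061)/(-2858 + (-35 - 1*3)) = 3352/(-2858 + (-35 - 3)) = 3352/(-2858 - 38) = 3352/(-2896) = 3352*(-1/2896) = -419/362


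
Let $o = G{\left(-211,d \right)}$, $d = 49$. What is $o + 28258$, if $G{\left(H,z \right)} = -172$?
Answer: $28086$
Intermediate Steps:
$o = -172$
$o + 28258 = -172 + 28258 = 28086$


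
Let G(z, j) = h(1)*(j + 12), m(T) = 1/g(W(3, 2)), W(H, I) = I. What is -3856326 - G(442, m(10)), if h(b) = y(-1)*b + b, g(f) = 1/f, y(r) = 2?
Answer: -3856368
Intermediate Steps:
h(b) = 3*b (h(b) = 2*b + b = 3*b)
m(T) = 2 (m(T) = 1/(1/2) = 1/(½) = 2)
G(z, j) = 36 + 3*j (G(z, j) = (3*1)*(j + 12) = 3*(12 + j) = 36 + 3*j)
-3856326 - G(442, m(10)) = -3856326 - (36 + 3*2) = -3856326 - (36 + 6) = -3856326 - 1*42 = -3856326 - 42 = -3856368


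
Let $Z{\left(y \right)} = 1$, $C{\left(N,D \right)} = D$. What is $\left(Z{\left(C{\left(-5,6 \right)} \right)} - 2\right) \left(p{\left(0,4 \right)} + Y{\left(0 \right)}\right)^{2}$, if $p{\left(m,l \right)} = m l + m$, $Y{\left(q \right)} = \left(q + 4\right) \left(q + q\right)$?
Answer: $0$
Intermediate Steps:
$Y{\left(q \right)} = 2 q \left(4 + q\right)$ ($Y{\left(q \right)} = \left(4 + q\right) 2 q = 2 q \left(4 + q\right)$)
$p{\left(m,l \right)} = m + l m$ ($p{\left(m,l \right)} = l m + m = m + l m$)
$\left(Z{\left(C{\left(-5,6 \right)} \right)} - 2\right) \left(p{\left(0,4 \right)} + Y{\left(0 \right)}\right)^{2} = \left(1 - 2\right) \left(0 \left(1 + 4\right) + 2 \cdot 0 \left(4 + 0\right)\right)^{2} = - \left(0 \cdot 5 + 2 \cdot 0 \cdot 4\right)^{2} = - \left(0 + 0\right)^{2} = - 0^{2} = \left(-1\right) 0 = 0$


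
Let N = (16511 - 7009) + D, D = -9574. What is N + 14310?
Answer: 14238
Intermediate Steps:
N = -72 (N = (16511 - 7009) - 9574 = 9502 - 9574 = -72)
N + 14310 = -72 + 14310 = 14238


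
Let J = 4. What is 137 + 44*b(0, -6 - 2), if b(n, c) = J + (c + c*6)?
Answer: -2151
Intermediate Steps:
b(n, c) = 4 + 7*c (b(n, c) = 4 + (c + c*6) = 4 + (c + 6*c) = 4 + 7*c)
137 + 44*b(0, -6 - 2) = 137 + 44*(4 + 7*(-6 - 2)) = 137 + 44*(4 + 7*(-8)) = 137 + 44*(4 - 56) = 137 + 44*(-52) = 137 - 2288 = -2151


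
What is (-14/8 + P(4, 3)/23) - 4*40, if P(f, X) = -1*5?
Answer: -14901/92 ≈ -161.97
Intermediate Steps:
P(f, X) = -5
(-14/8 + P(4, 3)/23) - 4*40 = (-14/8 - 5/23) - 4*40 = (-14*⅛ - 5*1/23) - 160 = (-7/4 - 5/23) - 160 = -181/92 - 160 = -14901/92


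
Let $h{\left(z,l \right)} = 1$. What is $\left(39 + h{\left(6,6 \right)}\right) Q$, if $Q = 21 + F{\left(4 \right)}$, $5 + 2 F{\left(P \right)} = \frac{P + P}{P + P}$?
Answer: $760$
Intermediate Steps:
$F{\left(P \right)} = -2$ ($F{\left(P \right)} = - \frac{5}{2} + \frac{\left(P + P\right) \frac{1}{P + P}}{2} = - \frac{5}{2} + \frac{2 P \frac{1}{2 P}}{2} = - \frac{5}{2} + \frac{1}{2} \cdot 1 = - \frac{5}{2} + \frac{1}{2} = -2$)
$Q = 19$ ($Q = 21 - 2 = 19$)
$\left(39 + h{\left(6,6 \right)}\right) Q = \left(39 + 1\right) 19 = 40 \cdot 19 = 760$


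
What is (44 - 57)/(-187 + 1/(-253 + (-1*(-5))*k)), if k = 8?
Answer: 213/3064 ≈ 0.069517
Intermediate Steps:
(44 - 57)/(-187 + 1/(-253 + (-1*(-5))*k)) = (44 - 57)/(-187 + 1/(-253 - 1*(-5)*8)) = -13/(-187 + 1/(-253 + 5*8)) = -13/(-187 + 1/(-253 + 40)) = -13/(-187 + 1/(-213)) = -13/(-187 - 1/213) = -13/(-39832/213) = -13*(-213/39832) = 213/3064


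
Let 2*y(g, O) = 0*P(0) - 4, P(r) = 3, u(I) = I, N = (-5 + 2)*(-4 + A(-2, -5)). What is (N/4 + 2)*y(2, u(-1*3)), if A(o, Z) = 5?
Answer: -5/2 ≈ -2.5000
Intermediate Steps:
N = -3 (N = (-5 + 2)*(-4 + 5) = -3*1 = -3)
y(g, O) = -2 (y(g, O) = (0*3 - 4)/2 = (0 - 4)/2 = (½)*(-4) = -2)
(N/4 + 2)*y(2, u(-1*3)) = (-3/4 + 2)*(-2) = (-3*¼ + 2)*(-2) = (-¾ + 2)*(-2) = (5/4)*(-2) = -5/2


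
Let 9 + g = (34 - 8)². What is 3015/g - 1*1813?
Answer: -1206256/667 ≈ -1808.5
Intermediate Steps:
g = 667 (g = -9 + (34 - 8)² = -9 + 26² = -9 + 676 = 667)
3015/g - 1*1813 = 3015/667 - 1*1813 = 3015*(1/667) - 1813 = 3015/667 - 1813 = -1206256/667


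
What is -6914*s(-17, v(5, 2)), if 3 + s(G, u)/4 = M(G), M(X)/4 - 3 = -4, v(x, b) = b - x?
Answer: 193592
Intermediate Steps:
M(X) = -4 (M(X) = 12 + 4*(-4) = 12 - 16 = -4)
s(G, u) = -28 (s(G, u) = -12 + 4*(-4) = -12 - 16 = -28)
-6914*s(-17, v(5, 2)) = -6914*(-28) = 193592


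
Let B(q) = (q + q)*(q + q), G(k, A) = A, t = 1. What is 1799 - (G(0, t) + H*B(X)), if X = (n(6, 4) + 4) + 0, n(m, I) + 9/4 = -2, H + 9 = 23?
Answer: 3589/2 ≈ 1794.5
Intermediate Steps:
H = 14 (H = -9 + 23 = 14)
n(m, I) = -17/4 (n(m, I) = -9/4 - 2 = -17/4)
X = -1/4 (X = (-17/4 + 4) + 0 = -1/4 + 0 = -1/4 ≈ -0.25000)
B(q) = 4*q**2 (B(q) = (2*q)*(2*q) = 4*q**2)
1799 - (G(0, t) + H*B(X)) = 1799 - (1 + 14*(4*(-1/4)**2)) = 1799 - (1 + 14*(4*(1/16))) = 1799 - (1 + 14*(1/4)) = 1799 - (1 + 7/2) = 1799 - 1*9/2 = 1799 - 9/2 = 3589/2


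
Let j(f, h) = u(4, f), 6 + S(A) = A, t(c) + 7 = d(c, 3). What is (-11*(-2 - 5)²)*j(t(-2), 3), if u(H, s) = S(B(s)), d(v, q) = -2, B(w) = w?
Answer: 8085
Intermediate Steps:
t(c) = -9 (t(c) = -7 - 2 = -9)
S(A) = -6 + A
u(H, s) = -6 + s
j(f, h) = -6 + f
(-11*(-2 - 5)²)*j(t(-2), 3) = (-11*(-2 - 5)²)*(-6 - 9) = -11*(-7)²*(-15) = -11*49*(-15) = -539*(-15) = 8085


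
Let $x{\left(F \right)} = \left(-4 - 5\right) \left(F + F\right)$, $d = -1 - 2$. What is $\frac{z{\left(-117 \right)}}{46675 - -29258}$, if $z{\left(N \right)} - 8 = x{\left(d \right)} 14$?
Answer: $\frac{764}{75933} \approx 0.010062$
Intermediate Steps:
$d = -3$ ($d = -1 - 2 = -3$)
$x{\left(F \right)} = - 18 F$ ($x{\left(F \right)} = - 9 \cdot 2 F = - 18 F$)
$z{\left(N \right)} = 764$ ($z{\left(N \right)} = 8 + \left(-18\right) \left(-3\right) 14 = 8 + 54 \cdot 14 = 8 + 756 = 764$)
$\frac{z{\left(-117 \right)}}{46675 - -29258} = \frac{764}{46675 - -29258} = \frac{764}{46675 + 29258} = \frac{764}{75933}$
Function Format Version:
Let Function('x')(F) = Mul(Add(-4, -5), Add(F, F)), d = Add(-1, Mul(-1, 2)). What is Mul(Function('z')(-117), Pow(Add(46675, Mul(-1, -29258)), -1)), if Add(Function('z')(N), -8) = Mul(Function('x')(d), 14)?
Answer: Rational(764, 75933) ≈ 0.010062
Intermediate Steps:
d = -3 (d = Add(-1, -2) = -3)
Function('x')(F) = Mul(-18, F) (Function('x')(F) = Mul(-9, Mul(2, F)) = Mul(-18, F))
Function('z')(N) = 764 (Function('z')(N) = Add(8, Mul(Mul(-18, -3), 14)) = Add(8, Mul(54, 14)) = Add(8, 756) = 764)
Mul(Function('z')(-117), Pow(Add(46675, Mul(-1, -29258)), -1)) = Mul(764, Pow(Add(46675, Mul(-1, -29258)), -1)) = Mul(764, Pow(Add(46675, 29258), -1)) = Mul(764, Pow(75933, -1)) = Mul(764, Rational(1, 75933)) = Rational(764, 75933)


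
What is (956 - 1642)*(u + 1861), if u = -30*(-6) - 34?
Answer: -1376802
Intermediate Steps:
u = 146 (u = 180 - 34 = 146)
(956 - 1642)*(u + 1861) = (956 - 1642)*(146 + 1861) = -686*2007 = -1376802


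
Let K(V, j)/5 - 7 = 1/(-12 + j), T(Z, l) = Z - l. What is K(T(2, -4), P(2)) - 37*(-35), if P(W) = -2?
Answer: 18615/14 ≈ 1329.6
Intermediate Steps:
K(V, j) = 35 + 5/(-12 + j)
K(T(2, -4), P(2)) - 37*(-35) = 5*(-83 + 7*(-2))/(-12 - 2) - 37*(-35) = 5*(-83 - 14)/(-14) + 1295 = 5*(-1/14)*(-97) + 1295 = 485/14 + 1295 = 18615/14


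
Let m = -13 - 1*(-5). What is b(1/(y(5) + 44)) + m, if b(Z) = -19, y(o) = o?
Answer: -27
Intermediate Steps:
m = -8 (m = -13 + 5 = -8)
b(1/(y(5) + 44)) + m = -19 - 8 = -27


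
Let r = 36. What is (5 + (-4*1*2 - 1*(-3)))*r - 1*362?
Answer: -362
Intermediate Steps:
(5 + (-4*1*2 - 1*(-3)))*r - 1*362 = (5 + (-4*1*2 - 1*(-3)))*36 - 1*362 = (5 + (-4*2 + 3))*36 - 362 = (5 + (-8 + 3))*36 - 362 = (5 - 5)*36 - 362 = 0*36 - 362 = 0 - 362 = -362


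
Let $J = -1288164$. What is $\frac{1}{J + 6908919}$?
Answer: $\frac{1}{5620755} \approx 1.7791 \cdot 10^{-7}$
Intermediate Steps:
$\frac{1}{J + 6908919} = \frac{1}{-1288164 + 6908919} = \frac{1}{5620755}$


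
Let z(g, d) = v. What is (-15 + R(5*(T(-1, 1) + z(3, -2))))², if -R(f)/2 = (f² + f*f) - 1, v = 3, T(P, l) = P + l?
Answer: 833569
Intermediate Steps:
z(g, d) = 3
R(f) = 2 - 4*f² (R(f) = -2*((f² + f*f) - 1) = -2*((f² + f²) - 1) = -2*(2*f² - 1) = -2*(-1 + 2*f²) = 2 - 4*f²)
(-15 + R(5*(T(-1, 1) + z(3, -2))))² = (-15 + (2 - 4*25*((-1 + 1) + 3)²))² = (-15 + (2 - 4*25*(0 + 3)²))² = (-15 + (2 - 4*(5*3)²))² = (-15 + (2 - 4*15²))² = (-15 + (2 - 4*225))² = (-15 + (2 - 900))² = (-15 - 898)² = (-913)² = 833569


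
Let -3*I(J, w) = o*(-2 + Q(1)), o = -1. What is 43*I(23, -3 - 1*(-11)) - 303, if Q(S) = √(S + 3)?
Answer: -303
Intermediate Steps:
Q(S) = √(3 + S)
I(J, w) = 0 (I(J, w) = -(-1)*(-2 + √(3 + 1))/3 = -(-1)*(-2 + √4)/3 = -(-1)*(-2 + 2)/3 = -(-1)*0/3 = -⅓*0 = 0)
43*I(23, -3 - 1*(-11)) - 303 = 43*0 - 303 = 0 - 303 = -303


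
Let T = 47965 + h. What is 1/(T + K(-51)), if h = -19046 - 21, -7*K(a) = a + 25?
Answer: 7/202312 ≈ 3.4600e-5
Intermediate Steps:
K(a) = -25/7 - a/7 (K(a) = -(a + 25)/7 = -(25 + a)/7 = -25/7 - a/7)
h = -19067
T = 28898 (T = 47965 - 19067 = 28898)
1/(T + K(-51)) = 1/(28898 + (-25/7 - ⅐*(-51))) = 1/(28898 + (-25/7 + 51/7)) = 1/(28898 + 26/7) = 1/(202312/7) = 7/202312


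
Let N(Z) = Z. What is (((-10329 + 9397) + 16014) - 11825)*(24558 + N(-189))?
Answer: 79369833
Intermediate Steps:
(((-10329 + 9397) + 16014) - 11825)*(24558 + N(-189)) = (((-10329 + 9397) + 16014) - 11825)*(24558 - 189) = ((-932 + 16014) - 11825)*24369 = (15082 - 11825)*24369 = 3257*24369 = 79369833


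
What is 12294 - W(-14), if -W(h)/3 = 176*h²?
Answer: 115782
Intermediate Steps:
W(h) = -528*h²
12294 - W(-14) = 12294 - (-528)*(-14)² = 12294 - (-528)*196 = 12294 - 1*(-103488) = 12294 + 103488 = 115782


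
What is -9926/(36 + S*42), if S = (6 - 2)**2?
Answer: -4963/354 ≈ -14.020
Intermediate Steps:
S = 16 (S = 4**2 = 16)
-9926/(36 + S*42) = -9926/(36 + 16*42) = -9926/(36 + 672) = -9926/708 = -9926*1/708 = -4963/354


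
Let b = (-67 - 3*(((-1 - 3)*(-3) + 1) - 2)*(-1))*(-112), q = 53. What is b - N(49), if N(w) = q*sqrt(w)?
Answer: 3437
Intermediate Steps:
b = 3808 (b = (-67 - 3*((-4*(-3) + 1) - 2)*(-1))*(-112) = (-67 - 3*((12 + 1) - 2)*(-1))*(-112) = (-67 - 3*(13 - 2)*(-1))*(-112) = (-67 - 3*11*(-1))*(-112) = (-67 - 33*(-1))*(-112) = (-67 + 33)*(-112) = -34*(-112) = 3808)
N(w) = 53*sqrt(w)
b - N(49) = 3808 - 53*sqrt(49) = 3808 - 53*7 = 3808 - 1*371 = 3808 - 371 = 3437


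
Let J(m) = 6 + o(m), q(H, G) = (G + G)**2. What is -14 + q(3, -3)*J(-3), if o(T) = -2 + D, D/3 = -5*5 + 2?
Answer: -2354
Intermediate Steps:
D = -69 (D = 3*(-5*5 + 2) = 3*(-25 + 2) = 3*(-23) = -69)
q(H, G) = 4*G**2 (q(H, G) = (2*G)**2 = 4*G**2)
o(T) = -71 (o(T) = -2 - 69 = -71)
J(m) = -65 (J(m) = 6 - 71 = -65)
-14 + q(3, -3)*J(-3) = -14 + (4*(-3)**2)*(-65) = -14 + (4*9)*(-65) = -14 + 36*(-65) = -14 - 2340 = -2354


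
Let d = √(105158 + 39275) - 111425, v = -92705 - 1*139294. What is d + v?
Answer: -343424 + √144433 ≈ -3.4304e+5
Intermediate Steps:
v = -231999 (v = -92705 - 139294 = -231999)
d = -111425 + √144433 (d = √144433 - 111425 = -111425 + √144433 ≈ -1.1105e+5)
d + v = (-111425 + √144433) - 231999 = -343424 + √144433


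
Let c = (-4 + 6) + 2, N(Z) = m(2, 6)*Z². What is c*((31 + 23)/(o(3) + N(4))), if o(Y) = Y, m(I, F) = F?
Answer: 24/11 ≈ 2.1818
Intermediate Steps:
N(Z) = 6*Z²
c = 4 (c = 2 + 2 = 4)
c*((31 + 23)/(o(3) + N(4))) = 4*((31 + 23)/(3 + 6*4²)) = 4*(54/(3 + 6*16)) = 4*(54/(3 + 96)) = 4*(54/99) = 4*(54*(1/99)) = 4*(6/11) = 24/11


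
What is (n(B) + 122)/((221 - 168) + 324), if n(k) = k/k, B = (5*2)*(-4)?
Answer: 123/377 ≈ 0.32626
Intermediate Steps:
B = -40 (B = 10*(-4) = -40)
n(k) = 1
(n(B) + 122)/((221 - 168) + 324) = (1 + 122)/((221 - 168) + 324) = 123/(53 + 324) = 123/377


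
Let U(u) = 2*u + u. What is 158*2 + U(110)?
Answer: 646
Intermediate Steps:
U(u) = 3*u
158*2 + U(110) = 158*2 + 3*110 = 316 + 330 = 646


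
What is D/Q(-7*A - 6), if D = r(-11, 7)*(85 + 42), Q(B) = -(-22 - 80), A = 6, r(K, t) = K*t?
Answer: -9779/102 ≈ -95.873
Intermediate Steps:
Q(B) = 102 (Q(B) = -1*(-102) = 102)
D = -9779 (D = (-11*7)*(85 + 42) = -77*127 = -9779)
D/Q(-7*A - 6) = -9779/102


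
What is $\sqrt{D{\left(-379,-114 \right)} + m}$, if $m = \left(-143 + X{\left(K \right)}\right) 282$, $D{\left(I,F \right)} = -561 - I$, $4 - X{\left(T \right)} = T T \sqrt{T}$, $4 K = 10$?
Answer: $\frac{\sqrt{-157520 - 3525 \sqrt{10}}}{2} \approx 205.35 i$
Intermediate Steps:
$K = \frac{5}{2}$ ($K = \frac{1}{4} \cdot 10 = \frac{5}{2} \approx 2.5$)
$X{\left(T \right)} = 4 - T^{\frac{5}{2}}$ ($X{\left(T \right)} = 4 - T T \sqrt{T} = 4 - T^{2} \sqrt{T} = 4 - T^{\frac{5}{2}}$)
$m = -39198 - \frac{3525 \sqrt{10}}{4}$ ($m = \left(-143 + \left(4 - \left(\frac{5}{2}\right)^{\frac{5}{2}}\right)\right) 282 = \left(-143 + \left(4 - \frac{25 \sqrt{10}}{8}\right)\right) 282 = \left(-139 - \frac{25 \sqrt{10}}{8}\right) 282 = -39198 - \frac{3525 \sqrt{10}}{4} \approx -41985.0$)
$\sqrt{D{\left(-379,-114 \right)} + m} = \sqrt{\left(-561 - -379\right) - \left(39198 + \frac{3525 \sqrt{10}}{4}\right)} = \sqrt{\left(-561 + 379\right) - \left(39198 + \frac{3525 \sqrt{10}}{4}\right)} = \sqrt{-182 - \left(39198 + \frac{3525 \sqrt{10}}{4}\right)} = \sqrt{-39380 - \frac{3525 \sqrt{10}}{4}}$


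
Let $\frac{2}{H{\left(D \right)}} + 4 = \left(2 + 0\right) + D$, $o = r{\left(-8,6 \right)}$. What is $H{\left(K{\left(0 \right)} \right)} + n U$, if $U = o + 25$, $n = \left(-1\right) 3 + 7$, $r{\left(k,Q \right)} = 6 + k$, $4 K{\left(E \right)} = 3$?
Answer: $\frac{452}{5} \approx 90.4$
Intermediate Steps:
$K{\left(E \right)} = \frac{3}{4}$ ($K{\left(E \right)} = \frac{1}{4} \cdot 3 = \frac{3}{4}$)
$o = -2$ ($o = 6 - 8 = -2$)
$H{\left(D \right)} = \frac{2}{-2 + D}$ ($H{\left(D \right)} = \frac{2}{-4 + \left(\left(2 + 0\right) + D\right)} = \frac{2}{-4 + \left(2 + D\right)} = \frac{2}{-2 + D}$)
$n = 4$ ($n = -3 + 7 = 4$)
$U = 23$ ($U = -2 + 25 = 23$)
$H{\left(K{\left(0 \right)} \right)} + n U = \frac{2}{-2 + \frac{3}{4}} + 4 \cdot 23 = \frac{2}{- \frac{5}{4}} + 92 = 2 \left(- \frac{4}{5}\right) + 92 = - \frac{8}{5} + 92 = \frac{452}{5}$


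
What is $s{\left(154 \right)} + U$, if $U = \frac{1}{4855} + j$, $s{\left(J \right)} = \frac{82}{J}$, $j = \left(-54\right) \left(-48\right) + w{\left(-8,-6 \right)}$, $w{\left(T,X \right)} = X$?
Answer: $\frac{966936442}{373835} \approx 2586.5$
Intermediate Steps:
$j = 2586$ ($j = \left(-54\right) \left(-48\right) - 6 = 2592 - 6 = 2586$)
$U = \frac{12555031}{4855}$ ($U = \frac{1}{4855} + 2586 = \frac{12555031}{4855} \approx 2586.0$)
$s{\left(154 \right)} + U = \frac{82}{154} + \frac{12555031}{4855} = 82 \cdot \frac{1}{154} + \frac{12555031}{4855} = \frac{41}{77} + \frac{12555031}{4855} = \frac{966936442}{373835}$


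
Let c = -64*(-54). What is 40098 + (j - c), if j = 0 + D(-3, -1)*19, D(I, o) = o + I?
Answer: 36566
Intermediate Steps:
D(I, o) = I + o
j = -76 (j = 0 + (-3 - 1)*19 = 0 - 4*19 = 0 - 76 = -76)
c = 3456
40098 + (j - c) = 40098 + (-76 - 1*3456) = 40098 + (-76 - 3456) = 40098 - 3532 = 36566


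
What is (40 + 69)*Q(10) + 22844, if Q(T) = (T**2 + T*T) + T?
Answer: 45734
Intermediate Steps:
Q(T) = T + 2*T**2 (Q(T) = (T**2 + T**2) + T = 2*T**2 + T = T + 2*T**2)
(40 + 69)*Q(10) + 22844 = (40 + 69)*(10*(1 + 2*10)) + 22844 = 109*(10*(1 + 20)) + 22844 = 109*(10*21) + 22844 = 109*210 + 22844 = 22890 + 22844 = 45734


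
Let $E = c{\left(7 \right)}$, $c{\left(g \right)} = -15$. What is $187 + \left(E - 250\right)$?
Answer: $-78$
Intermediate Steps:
$E = -15$
$187 + \left(E - 250\right) = 187 - 265 = -78$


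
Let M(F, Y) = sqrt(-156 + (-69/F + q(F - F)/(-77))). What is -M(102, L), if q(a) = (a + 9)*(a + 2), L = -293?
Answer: -I*sqrt(1075450838)/2618 ≈ -12.526*I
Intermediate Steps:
q(a) = (2 + a)*(9 + a) (q(a) = (9 + a)*(2 + a) = (2 + a)*(9 + a))
M(F, Y) = sqrt(-12030/77 - 69/F) (M(F, Y) = sqrt(-156 + (-69/F + (18 + (F - F)**2 + 11*(F - F))/(-77))) = sqrt(-156 + (-69/F + (18 + 0**2 + 11*0)*(-1/77))) = sqrt(-156 + (-69/F + (18 + 0 + 0)*(-1/77))) = sqrt(-156 + (-69/F + 18*(-1/77))) = sqrt(-156 + (-69/F - 18/77)) = sqrt(-156 + (-18/77 - 69/F)) = sqrt(-12030/77 - 69/F))
-M(102, L) = -sqrt(-926310 - 409101/102)/77 = -sqrt(-926310 - 409101*1/102)/77 = -sqrt(-926310 - 136367/34)/77 = -sqrt(-31630907/34)/77 = -I*sqrt(1075450838)/34/77 = -I*sqrt(1075450838)/2618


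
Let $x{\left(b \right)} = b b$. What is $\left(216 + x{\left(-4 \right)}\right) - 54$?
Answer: $178$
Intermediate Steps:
$x{\left(b \right)} = b^{2}$
$\left(216 + x{\left(-4 \right)}\right) - 54 = \left(216 + \left(-4\right)^{2}\right) - 54 = \left(216 + 16\right) - 54 = 232 - 54 = 178$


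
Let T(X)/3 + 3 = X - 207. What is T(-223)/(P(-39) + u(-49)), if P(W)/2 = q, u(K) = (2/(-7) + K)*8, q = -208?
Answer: 9093/5672 ≈ 1.6031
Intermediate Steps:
u(K) = -16/7 + 8*K (u(K) = (2*(-⅐) + K)*8 = (-2/7 + K)*8 = -16/7 + 8*K)
T(X) = -630 + 3*X (T(X) = -9 + 3*(X - 207) = -9 + 3*(-207 + X) = -9 + (-621 + 3*X) = -630 + 3*X)
P(W) = -416 (P(W) = 2*(-208) = -416)
T(-223)/(P(-39) + u(-49)) = (-630 + 3*(-223))/(-416 + (-16/7 + 8*(-49))) = (-630 - 669)/(-416 + (-16/7 - 392)) = -1299/(-416 - 2760/7) = -1299/(-5672/7) = -1299*(-7/5672) = 9093/5672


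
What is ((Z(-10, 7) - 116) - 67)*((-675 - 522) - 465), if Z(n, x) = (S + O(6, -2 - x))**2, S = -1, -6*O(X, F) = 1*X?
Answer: 297498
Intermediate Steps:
O(X, F) = -X/6
Z(n, x) = 4 (Z(n, x) = (-1 - 1/6*6)**2 = (-1 - 1)**2 = (-2)**2 = 4)
((Z(-10, 7) - 116) - 67)*((-675 - 522) - 465) = ((4 - 116) - 67)*((-675 - 522) - 465) = (-112 - 67)*(-1197 - 465) = -179*(-1662) = 297498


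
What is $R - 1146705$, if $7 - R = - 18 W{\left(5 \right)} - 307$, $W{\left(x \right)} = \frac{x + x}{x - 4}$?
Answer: $-1146211$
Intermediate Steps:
$W{\left(x \right)} = \frac{2 x}{-4 + x}$
$R = 494$ ($R = 7 - \left(- 18 \cdot 2 \cdot 5 \frac{1}{-4 + 5} - 307\right) = 7 - \left(- 18 \cdot 2 \cdot 5 \cdot 1^{-1} - 307\right) = 7 - \left(- 18 \cdot 2 \cdot 5 \cdot 1 - 307\right) = 7 - \left(\left(-18\right) 10 - 307\right) = 7 - \left(-180 - 307\right) = 7 - -487 = 7 + 487 = 494$)
$R - 1146705 = 494 - 1146705 = -1146211$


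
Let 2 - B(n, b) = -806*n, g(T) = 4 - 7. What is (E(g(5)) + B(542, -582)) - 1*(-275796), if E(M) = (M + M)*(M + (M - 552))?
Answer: 715998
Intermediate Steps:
g(T) = -3
E(M) = 2*M*(-552 + 2*M) (E(M) = (2*M)*(M + (-552 + M)) = (2*M)*(-552 + 2*M) = 2*M*(-552 + 2*M))
B(n, b) = 2 + 806*n (B(n, b) = 2 - (-806)*n = 2 + 806*n)
(E(g(5)) + B(542, -582)) - 1*(-275796) = (4*(-3)*(-276 - 3) + (2 + 806*542)) - 1*(-275796) = (4*(-3)*(-279) + (2 + 436852)) + 275796 = (3348 + 436854) + 275796 = 440202 + 275796 = 715998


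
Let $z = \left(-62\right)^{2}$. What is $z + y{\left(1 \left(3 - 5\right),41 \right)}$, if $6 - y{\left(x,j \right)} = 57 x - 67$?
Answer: $4031$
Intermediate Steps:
$y{\left(x,j \right)} = 73 - 57 x$ ($y{\left(x,j \right)} = 6 - \left(57 x - 67\right) = 6 - \left(-67 + 57 x\right) = 73 - 57 x$)
$z = 3844$
$z + y{\left(1 \left(3 - 5\right),41 \right)} = 3844 - \left(-73 + 57 \cdot 1 \left(3 - 5\right)\right) = 3844 - \left(-73 + 57 \cdot 1 \left(-2\right)\right) = 3844 + \left(73 - -114\right) = 3844 + \left(73 + 114\right) = 3844 + 187 = 4031$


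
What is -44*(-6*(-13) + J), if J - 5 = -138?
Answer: 2420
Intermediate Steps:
J = -133 (J = 5 - 138 = -133)
-44*(-6*(-13) + J) = -44*(-6*(-13) - 133) = -44*(78 - 133) = -44*(-55) = 2420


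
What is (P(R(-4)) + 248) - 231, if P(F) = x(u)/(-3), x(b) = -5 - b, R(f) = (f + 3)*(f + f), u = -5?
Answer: 17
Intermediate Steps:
R(f) = 2*f*(3 + f) (R(f) = (3 + f)*(2*f) = 2*f*(3 + f))
P(F) = 0 (P(F) = (-5 - 1*(-5))/(-3) = (-5 + 5)*(-1/3) = 0*(-1/3) = 0)
(P(R(-4)) + 248) - 231 = (0 + 248) - 231 = 248 - 231 = 17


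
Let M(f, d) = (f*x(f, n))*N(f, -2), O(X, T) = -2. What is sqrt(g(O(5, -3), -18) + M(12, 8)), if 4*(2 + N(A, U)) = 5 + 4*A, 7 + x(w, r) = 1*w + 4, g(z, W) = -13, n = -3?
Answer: sqrt(1202) ≈ 34.670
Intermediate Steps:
x(w, r) = -3 + w (x(w, r) = -7 + (1*w + 4) = -7 + (w + 4) = -7 + (4 + w) = -3 + w)
N(A, U) = -3/4 + A (N(A, U) = -2 + (5 + 4*A)/4 = -2 + (5/4 + A) = -3/4 + A)
M(f, d) = f*(-3 + f)*(-3/4 + f) (M(f, d) = (f*(-3 + f))*(-3/4 + f) = f*(-3 + f)*(-3/4 + f))
sqrt(g(O(5, -3), -18) + M(12, 8)) = sqrt(-13 + (1/4)*12*(-3 + 12)*(-3 + 4*12)) = sqrt(-13 + (1/4)*12*9*(-3 + 48)) = sqrt(-13 + (1/4)*12*9*45) = sqrt(-13 + 1215) = sqrt(1202)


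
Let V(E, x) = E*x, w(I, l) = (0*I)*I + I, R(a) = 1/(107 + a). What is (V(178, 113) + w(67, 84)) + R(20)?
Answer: 2562988/127 ≈ 20181.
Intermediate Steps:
w(I, l) = I (w(I, l) = 0*I + I = 0 + I = I)
(V(178, 113) + w(67, 84)) + R(20) = (178*113 + 67) + 1/(107 + 20) = (20114 + 67) + 1/127 = 20181 + 1/127 = 2562988/127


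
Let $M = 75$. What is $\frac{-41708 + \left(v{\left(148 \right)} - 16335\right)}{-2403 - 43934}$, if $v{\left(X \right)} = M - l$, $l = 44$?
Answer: $\frac{58012}{46337} \approx 1.252$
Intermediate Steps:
$v{\left(X \right)} = 31$ ($v{\left(X \right)} = 75 - 44 = 31$)
$\frac{-41708 + \left(v{\left(148 \right)} - 16335\right)}{-2403 - 43934} = \frac{-41708 + \left(31 - 16335\right)}{-2403 - 43934} = \frac{-41708 + \left(31 - 16335\right)}{-46337} = \left(-41708 - 16304\right) \left(- \frac{1}{46337}\right) = \left(-58012\right) \left(- \frac{1}{46337}\right) = \frac{58012}{46337}$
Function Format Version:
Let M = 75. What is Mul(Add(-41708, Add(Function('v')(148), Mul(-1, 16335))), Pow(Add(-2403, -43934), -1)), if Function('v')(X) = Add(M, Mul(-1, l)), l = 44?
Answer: Rational(58012, 46337) ≈ 1.2520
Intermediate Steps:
Function('v')(X) = 31 (Function('v')(X) = Add(75, Mul(-1, 44)) = Add(75, -44) = 31)
Mul(Add(-41708, Add(Function('v')(148), Mul(-1, 16335))), Pow(Add(-2403, -43934), -1)) = Mul(Add(-41708, Add(31, Mul(-1, 16335))), Pow(Add(-2403, -43934), -1)) = Mul(Add(-41708, Add(31, -16335)), Pow(-46337, -1)) = Mul(Add(-41708, -16304), Rational(-1, 46337)) = Mul(-58012, Rational(-1, 46337)) = Rational(58012, 46337)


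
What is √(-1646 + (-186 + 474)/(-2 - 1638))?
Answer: I*√69180530/205 ≈ 40.573*I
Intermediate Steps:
√(-1646 + (-186 + 474)/(-2 - 1638)) = √(-1646 + 288/(-1640)) = √(-1646 + 288*(-1/1640)) = √(-1646 - 36/205) = √(-337466/205) = I*√69180530/205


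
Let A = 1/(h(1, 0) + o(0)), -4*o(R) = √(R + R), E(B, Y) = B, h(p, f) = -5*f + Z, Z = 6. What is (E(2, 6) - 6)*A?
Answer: -⅔ ≈ -0.66667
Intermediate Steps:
h(p, f) = 6 - 5*f (h(p, f) = -5*f + 6 = 6 - 5*f)
o(R) = -√2*√R/4 (o(R) = -√(R + R)/4 = -√2*√R/4)
A = ⅙ (A = 1/((6 - 5*0) - √2*√0/4) = 1/((6 + 0) - ¼*√2*0) = 1/(6 + 0) = 1/6 = ⅙ ≈ 0.16667)
(E(2, 6) - 6)*A = (2 - 6)*(⅙) = -4*⅙ = -⅔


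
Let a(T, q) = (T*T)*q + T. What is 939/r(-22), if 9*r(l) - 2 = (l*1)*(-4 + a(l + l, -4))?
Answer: 2817/57142 ≈ 0.049298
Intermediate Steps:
a(T, q) = T + q*T² (a(T, q) = T²*q + T = q*T² + T = T + q*T²)
r(l) = 2/9 + l*(-4 + 2*l*(1 - 8*l))/9 (r(l) = 2/9 + ((l*1)*(-4 + (l + l)*(1 + (l + l)*(-4))))/9 = 2/9 + (l*(-4 + (2*l)*(1 + (2*l)*(-4))))/9 = 2/9 + (l*(-4 + (2*l)*(1 - 8*l)))/9 = 2/9 + (l*(-4 + 2*l*(1 - 8*l)))/9 = 2/9 + l*(-4 + 2*l*(1 - 8*l))/9)
939/r(-22) = 939/(2/9 - 4/9*(-22) + (2/9)*(-22)²*(1 - 8*(-22))) = 939/(2/9 + 88/9 + (2/9)*484*(1 + 176)) = 939/(2/9 + 88/9 + (2/9)*484*177) = 939/(2/9 + 88/9 + 57112/3) = 939/(57142/3) = 939*(3/57142) = 2817/57142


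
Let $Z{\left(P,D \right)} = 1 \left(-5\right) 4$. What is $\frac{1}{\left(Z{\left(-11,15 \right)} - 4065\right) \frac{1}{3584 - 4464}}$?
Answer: $\frac{176}{817} \approx 0.21542$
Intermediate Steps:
$Z{\left(P,D \right)} = -20$ ($Z{\left(P,D \right)} = \left(-5\right) 4 = -20$)
$\frac{1}{\left(Z{\left(-11,15 \right)} - 4065\right) \frac{1}{3584 - 4464}} = \frac{1}{\left(-20 - 4065\right) \frac{1}{3584 - 4464}} = \frac{1}{\left(-4085\right) \frac{1}{-880}} = \frac{1}{\left(-4085\right) \left(- \frac{1}{880}\right)} = \frac{1}{\frac{817}{176}} = \frac{176}{817}$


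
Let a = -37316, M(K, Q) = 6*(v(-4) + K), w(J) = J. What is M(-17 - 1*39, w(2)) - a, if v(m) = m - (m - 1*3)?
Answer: 36998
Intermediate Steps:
v(m) = 3 (v(m) = m - (m - 3) = m - (-3 + m) = m + (3 - m) = 3)
M(K, Q) = 18 + 6*K (M(K, Q) = 6*(3 + K) = 18 + 6*K)
M(-17 - 1*39, w(2)) - a = (18 + 6*(-17 - 1*39)) - 1*(-37316) = (18 + 6*(-17 - 39)) + 37316 = (18 + 6*(-56)) + 37316 = (18 - 336) + 37316 = -318 + 37316 = 36998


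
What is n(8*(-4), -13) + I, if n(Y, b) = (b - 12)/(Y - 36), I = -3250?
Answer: -220975/68 ≈ -3249.6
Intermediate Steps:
n(Y, b) = (-12 + b)/(-36 + Y)
n(8*(-4), -13) + I = (-12 - 13)/(-36 + 8*(-4)) - 3250 = -25/(-36 - 32) - 3250 = -25/(-68) - 3250 = -1/68*(-25) - 3250 = 25/68 - 3250 = -220975/68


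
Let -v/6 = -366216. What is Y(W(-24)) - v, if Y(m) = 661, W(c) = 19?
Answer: -2196635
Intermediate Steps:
v = 2197296 (v = -6*(-366216) = 2197296)
Y(W(-24)) - v = 661 - 1*2197296 = 661 - 2197296 = -2196635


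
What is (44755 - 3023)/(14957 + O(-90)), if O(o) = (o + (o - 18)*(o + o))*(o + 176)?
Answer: 41732/1679057 ≈ 0.024854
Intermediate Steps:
O(o) = (176 + o)*(o + 2*o*(-18 + o)) (O(o) = (o + (-18 + o)*(2*o))*(176 + o) = (o + 2*o*(-18 + o))*(176 + o) = (176 + o)*(o + 2*o*(-18 + o)))
(44755 - 3023)/(14957 + O(-90)) = (44755 - 3023)/(14957 - 90*(-6160 + 2*(-90)**2 + 317*(-90))) = 41732/(14957 - 90*(-6160 + 2*8100 - 28530)) = 41732/(14957 - 90*(-6160 + 16200 - 28530)) = 41732/(14957 - 90*(-18490)) = 41732/(14957 + 1664100) = 41732/1679057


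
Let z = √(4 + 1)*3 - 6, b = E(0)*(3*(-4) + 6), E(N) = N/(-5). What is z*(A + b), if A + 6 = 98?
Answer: -552 + 276*√5 ≈ 65.155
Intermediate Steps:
E(N) = -N/5 (E(N) = N*(-⅕) = -N/5)
A = 92 (A = -6 + 98 = 92)
b = 0 (b = (-⅕*0)*(3*(-4) + 6) = 0*(-12 + 6) = 0*(-6) = 0)
z = -6 + 3*√5 (z = √5*3 - 6 = 3*√5 - 6 = -6 + 3*√5 ≈ 0.70820)
z*(A + b) = (-6 + 3*√5)*(92 + 0) = (-6 + 3*√5)*92 = -552 + 276*√5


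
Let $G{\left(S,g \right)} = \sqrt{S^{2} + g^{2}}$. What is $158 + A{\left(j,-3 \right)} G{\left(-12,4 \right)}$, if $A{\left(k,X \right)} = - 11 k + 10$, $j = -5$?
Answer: $158 + 260 \sqrt{10} \approx 980.19$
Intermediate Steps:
$A{\left(k,X \right)} = 10 - 11 k$
$158 + A{\left(j,-3 \right)} G{\left(-12,4 \right)} = 158 + \left(10 - -55\right) \sqrt{\left(-12\right)^{2} + 4^{2}} = 158 + \left(10 + 55\right) \sqrt{144 + 16} = 158 + 65 \sqrt{160} = 158 + 65 \cdot 4 \sqrt{10} = 158 + 260 \sqrt{10}$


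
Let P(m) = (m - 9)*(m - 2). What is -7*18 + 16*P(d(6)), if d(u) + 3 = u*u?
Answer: 11778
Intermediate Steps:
d(u) = -3 + u² (d(u) = -3 + u*u = -3 + u²)
P(m) = (-9 + m)*(-2 + m)
-7*18 + 16*P(d(6)) = -7*18 + 16*(18 + (-3 + 6²)² - 11*(-3 + 6²)) = -126 + 16*(18 + (-3 + 36)² - 11*(-3 + 36)) = -126 + 16*(18 + 33² - 11*33) = -126 + 16*(18 + 1089 - 363) = -126 + 16*744 = -126 + 11904 = 11778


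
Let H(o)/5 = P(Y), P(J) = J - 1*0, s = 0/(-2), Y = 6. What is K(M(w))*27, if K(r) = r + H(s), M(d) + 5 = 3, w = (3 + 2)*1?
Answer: 756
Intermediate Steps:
s = 0 (s = 0*(-1/2) = 0)
w = 5 (w = 5*1 = 5)
M(d) = -2 (M(d) = -5 + 3 = -2)
P(J) = J (P(J) = J + 0 = J)
H(o) = 30 (H(o) = 5*6 = 30)
K(r) = 30 + r (K(r) = r + 30 = 30 + r)
K(M(w))*27 = (30 - 2)*27 = 28*27 = 756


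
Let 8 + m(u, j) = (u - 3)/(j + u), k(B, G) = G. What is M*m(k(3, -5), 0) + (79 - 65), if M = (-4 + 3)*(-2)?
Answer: 6/5 ≈ 1.2000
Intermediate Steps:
m(u, j) = -8 + (-3 + u)/(j + u) (m(u, j) = -8 + (u - 3)/(j + u) = -8 + (-3 + u)/(j + u))
M = 2 (M = -1*(-2) = 2)
M*m(k(3, -5), 0) + (79 - 65) = 2*((-3 - 8*0 - 7*(-5))/(0 - 5)) + (79 - 65) = 2*((-3 + 0 + 35)/(-5)) + 14 = 2*(-1/5*32) + 14 = 2*(-32/5) + 14 = -64/5 + 14 = 6/5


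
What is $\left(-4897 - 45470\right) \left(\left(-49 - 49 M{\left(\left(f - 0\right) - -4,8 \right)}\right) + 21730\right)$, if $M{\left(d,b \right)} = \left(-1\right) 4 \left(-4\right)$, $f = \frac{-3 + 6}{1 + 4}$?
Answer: $-1052519199$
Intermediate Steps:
$f = \frac{3}{5} \approx 0.6$
$M{\left(d,b \right)} = 16$ ($M{\left(d,b \right)} = \left(-4\right) \left(-4\right) = 16$)
$\left(-4897 - 45470\right) \left(\left(-49 - 49 M{\left(\left(f - 0\right) - -4,8 \right)}\right) + 21730\right) = \left(-4897 - 45470\right) \left(\left(-49 - 784\right) + 21730\right) = - 50367 \left(\left(-49 - 784\right) + 21730\right) = - 50367 \left(-833 + 21730\right) = \left(-50367\right) 20897 = -1052519199$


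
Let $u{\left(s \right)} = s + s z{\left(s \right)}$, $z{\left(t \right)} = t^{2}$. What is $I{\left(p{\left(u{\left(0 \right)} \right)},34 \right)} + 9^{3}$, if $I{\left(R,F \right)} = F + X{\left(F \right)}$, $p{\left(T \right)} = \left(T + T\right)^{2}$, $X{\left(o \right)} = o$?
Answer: $797$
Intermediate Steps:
$u{\left(s \right)} = s + s^{3}$ ($u{\left(s \right)} = s + s s^{2} = s + s^{3}$)
$p{\left(T \right)} = 4 T^{2}$ ($p{\left(T \right)} = \left(2 T\right)^{2} = 4 T^{2}$)
$I{\left(R,F \right)} = 2 F$ ($I{\left(R,F \right)} = F + F = 2 F$)
$I{\left(p{\left(u{\left(0 \right)} \right)},34 \right)} + 9^{3} = 2 \cdot 34 + 9^{3} = 68 + 729 = 797$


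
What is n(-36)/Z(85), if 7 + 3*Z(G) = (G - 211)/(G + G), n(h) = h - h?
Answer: 0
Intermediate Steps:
n(h) = 0
Z(G) = -7/3 + (-211 + G)/(6*G) (Z(G) = -7/3 + ((G - 211)/(G + G))/3 = -7/3 + ((-211 + G)/((2*G)))/3 = -7/3 + ((-211 + G)*(1/(2*G)))/3 = -7/3 + ((-211 + G)/(2*G))/3 = -7/3 + (-211 + G)/(6*G))
n(-36)/Z(85) = 0/(((⅙)*(-211 - 13*85)/85)) = 0/(((⅙)*(1/85)*(-211 - 1105))) = 0/(((⅙)*(1/85)*(-1316))) = 0/(-658/255) = 0*(-255/658) = 0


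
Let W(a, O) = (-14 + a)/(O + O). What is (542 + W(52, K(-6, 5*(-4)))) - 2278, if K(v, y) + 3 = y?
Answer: -39947/23 ≈ -1736.8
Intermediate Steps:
K(v, y) = -3 + y
W(a, O) = (-14 + a)/(2*O) (W(a, O) = (-14 + a)/((2*O)) = (-14 + a)*(1/(2*O)) = (-14 + a)/(2*O))
(542 + W(52, K(-6, 5*(-4)))) - 2278 = (542 + (-14 + 52)/(2*(-3 + 5*(-4)))) - 2278 = (542 + (1/2)*38/(-3 - 20)) - 2278 = (542 + (1/2)*38/(-23)) - 2278 = (542 + (1/2)*(-1/23)*38) - 2278 = (542 - 19/23) - 2278 = 12447/23 - 2278 = -39947/23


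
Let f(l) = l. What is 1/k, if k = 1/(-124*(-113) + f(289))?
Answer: 14301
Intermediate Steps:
k = 1/14301 (k = 1/(-124*(-113) + 289) = 1/(14012 + 289) = 1/14301 ≈ 6.9925e-5)
1/k = 1/(1/14301) = 14301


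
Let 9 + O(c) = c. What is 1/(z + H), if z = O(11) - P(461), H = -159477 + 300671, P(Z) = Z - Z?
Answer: 1/141196 ≈ 7.0824e-6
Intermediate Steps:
P(Z) = 0
O(c) = -9 + c
H = 141194
z = 2 (z = (-9 + 11) - 1*0 = 2 + 0 = 2)
1/(z + H) = 1/(2 + 141194) = 1/141196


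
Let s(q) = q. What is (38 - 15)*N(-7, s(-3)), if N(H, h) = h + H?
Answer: -230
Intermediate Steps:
N(H, h) = H + h
(38 - 15)*N(-7, s(-3)) = (38 - 15)*(-7 - 3) = 23*(-10) = -230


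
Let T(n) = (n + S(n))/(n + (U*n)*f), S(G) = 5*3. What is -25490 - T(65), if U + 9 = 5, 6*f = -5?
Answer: -4307858/169 ≈ -25490.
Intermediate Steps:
f = -5/6 (f = (1/6)*(-5) = -5/6 ≈ -0.83333)
U = -4 (U = -9 + 5 = -4)
S(G) = 15
T(n) = 3*(15 + n)/(13*n) (T(n) = (n + 15)/(n - 4*n*(-5/6)) = (15 + n)/(n + 10*n/3) = (15 + n)/((13*n/3)) = (15 + n)*(3/(13*n)) = 3*(15 + n)/(13*n))
-25490 - T(65) = -25490 - 3*(15 + 65)/(13*65) = -25490 - 3*80/(13*65) = -25490 - 1*48/169 = -25490 - 48/169 = -4307858/169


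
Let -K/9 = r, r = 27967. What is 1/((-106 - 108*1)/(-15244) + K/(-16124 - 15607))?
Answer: 80617894/640625161 ≈ 0.12584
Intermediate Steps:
K = -251703 (K = -9*27967 = -251703)
1/((-106 - 108*1)/(-15244) + K/(-16124 - 15607)) = 1/((-106 - 108*1)/(-15244) - 251703/(-16124 - 15607)) = 1/((-106 - 108)*(-1/15244) - 251703/(-31731)) = 1/(-214*(-1/15244) - 251703*(-1/31731)) = 1/(107/7622 + 83901/10577) = 1/(640625161/80617894) = 80617894/640625161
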